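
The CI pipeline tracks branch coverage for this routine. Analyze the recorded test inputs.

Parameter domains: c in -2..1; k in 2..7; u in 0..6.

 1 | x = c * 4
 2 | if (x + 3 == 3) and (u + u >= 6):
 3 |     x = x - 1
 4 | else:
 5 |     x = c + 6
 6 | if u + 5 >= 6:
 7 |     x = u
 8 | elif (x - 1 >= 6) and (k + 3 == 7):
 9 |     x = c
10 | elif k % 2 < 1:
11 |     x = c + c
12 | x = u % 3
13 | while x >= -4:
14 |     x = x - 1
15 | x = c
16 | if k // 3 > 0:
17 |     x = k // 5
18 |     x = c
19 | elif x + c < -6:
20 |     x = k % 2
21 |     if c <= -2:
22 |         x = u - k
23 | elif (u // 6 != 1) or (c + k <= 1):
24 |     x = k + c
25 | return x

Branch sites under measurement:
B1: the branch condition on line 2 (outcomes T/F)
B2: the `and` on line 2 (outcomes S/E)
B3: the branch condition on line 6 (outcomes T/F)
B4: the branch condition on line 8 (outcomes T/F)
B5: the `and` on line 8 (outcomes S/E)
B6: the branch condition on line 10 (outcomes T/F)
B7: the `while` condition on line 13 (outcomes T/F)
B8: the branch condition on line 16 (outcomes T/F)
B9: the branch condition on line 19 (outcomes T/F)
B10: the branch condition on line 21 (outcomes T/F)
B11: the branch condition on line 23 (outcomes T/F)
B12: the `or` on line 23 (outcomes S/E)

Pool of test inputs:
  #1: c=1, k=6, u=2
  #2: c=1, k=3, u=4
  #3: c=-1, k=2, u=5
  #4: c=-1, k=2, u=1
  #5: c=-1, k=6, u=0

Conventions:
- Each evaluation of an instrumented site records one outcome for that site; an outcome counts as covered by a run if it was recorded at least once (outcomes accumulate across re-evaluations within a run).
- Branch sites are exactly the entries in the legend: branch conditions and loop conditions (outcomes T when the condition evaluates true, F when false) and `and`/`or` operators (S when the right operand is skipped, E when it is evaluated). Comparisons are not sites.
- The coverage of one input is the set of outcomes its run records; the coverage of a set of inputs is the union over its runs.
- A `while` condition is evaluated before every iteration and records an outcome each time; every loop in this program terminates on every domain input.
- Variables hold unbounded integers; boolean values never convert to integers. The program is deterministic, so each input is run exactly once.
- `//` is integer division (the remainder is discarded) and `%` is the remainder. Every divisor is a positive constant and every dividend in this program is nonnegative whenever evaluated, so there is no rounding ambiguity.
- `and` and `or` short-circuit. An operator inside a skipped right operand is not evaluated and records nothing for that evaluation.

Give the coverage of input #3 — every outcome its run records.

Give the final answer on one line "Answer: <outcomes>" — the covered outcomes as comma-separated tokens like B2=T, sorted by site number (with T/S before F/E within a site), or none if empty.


Event log for input #3 (c=-1, k=2, u=5):
  B2->S, B1->F, B3->T, B7->T, B7->T, B7->T, B7->T, B7->T, B7->T, B7->T
  B7->F, B8->F, B9->F, B12->S, B11->T
deduplicating events, the covered set is: B1=F, B2=S, B3=T, B7=T, B7=F, B8=F, B9=F, B11=T, B12=S
Answer: B1=F, B2=S, B3=T, B7=T, B7=F, B8=F, B9=F, B11=T, B12=S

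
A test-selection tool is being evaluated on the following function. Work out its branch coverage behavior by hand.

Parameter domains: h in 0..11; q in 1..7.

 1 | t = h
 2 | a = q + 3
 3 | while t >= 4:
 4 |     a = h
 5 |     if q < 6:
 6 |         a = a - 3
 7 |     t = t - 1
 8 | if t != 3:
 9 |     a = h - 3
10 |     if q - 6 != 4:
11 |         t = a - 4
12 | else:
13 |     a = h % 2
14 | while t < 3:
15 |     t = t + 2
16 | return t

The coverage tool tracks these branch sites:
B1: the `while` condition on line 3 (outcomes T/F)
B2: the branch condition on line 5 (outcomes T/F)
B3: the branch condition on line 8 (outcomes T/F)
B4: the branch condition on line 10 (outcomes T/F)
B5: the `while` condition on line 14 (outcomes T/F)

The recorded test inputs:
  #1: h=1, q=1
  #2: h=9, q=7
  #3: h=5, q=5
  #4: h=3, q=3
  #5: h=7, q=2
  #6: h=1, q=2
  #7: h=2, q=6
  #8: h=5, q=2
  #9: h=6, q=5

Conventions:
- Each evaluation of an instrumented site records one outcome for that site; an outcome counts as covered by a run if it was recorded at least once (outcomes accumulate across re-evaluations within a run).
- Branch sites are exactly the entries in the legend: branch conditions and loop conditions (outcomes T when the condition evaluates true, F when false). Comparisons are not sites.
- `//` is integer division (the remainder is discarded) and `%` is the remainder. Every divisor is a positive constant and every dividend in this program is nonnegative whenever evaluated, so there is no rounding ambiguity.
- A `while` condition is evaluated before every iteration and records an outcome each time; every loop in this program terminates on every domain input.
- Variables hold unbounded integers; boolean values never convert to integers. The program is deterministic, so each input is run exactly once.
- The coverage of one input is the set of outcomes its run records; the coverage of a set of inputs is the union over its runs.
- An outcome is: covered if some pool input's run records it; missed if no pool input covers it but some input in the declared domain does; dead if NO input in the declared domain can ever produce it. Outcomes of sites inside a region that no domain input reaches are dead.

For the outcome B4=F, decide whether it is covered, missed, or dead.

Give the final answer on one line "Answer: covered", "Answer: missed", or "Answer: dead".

no pool input records B4=F
checking all 84 inputs in the declared domain: B4=F is never recorded -> dead

Answer: dead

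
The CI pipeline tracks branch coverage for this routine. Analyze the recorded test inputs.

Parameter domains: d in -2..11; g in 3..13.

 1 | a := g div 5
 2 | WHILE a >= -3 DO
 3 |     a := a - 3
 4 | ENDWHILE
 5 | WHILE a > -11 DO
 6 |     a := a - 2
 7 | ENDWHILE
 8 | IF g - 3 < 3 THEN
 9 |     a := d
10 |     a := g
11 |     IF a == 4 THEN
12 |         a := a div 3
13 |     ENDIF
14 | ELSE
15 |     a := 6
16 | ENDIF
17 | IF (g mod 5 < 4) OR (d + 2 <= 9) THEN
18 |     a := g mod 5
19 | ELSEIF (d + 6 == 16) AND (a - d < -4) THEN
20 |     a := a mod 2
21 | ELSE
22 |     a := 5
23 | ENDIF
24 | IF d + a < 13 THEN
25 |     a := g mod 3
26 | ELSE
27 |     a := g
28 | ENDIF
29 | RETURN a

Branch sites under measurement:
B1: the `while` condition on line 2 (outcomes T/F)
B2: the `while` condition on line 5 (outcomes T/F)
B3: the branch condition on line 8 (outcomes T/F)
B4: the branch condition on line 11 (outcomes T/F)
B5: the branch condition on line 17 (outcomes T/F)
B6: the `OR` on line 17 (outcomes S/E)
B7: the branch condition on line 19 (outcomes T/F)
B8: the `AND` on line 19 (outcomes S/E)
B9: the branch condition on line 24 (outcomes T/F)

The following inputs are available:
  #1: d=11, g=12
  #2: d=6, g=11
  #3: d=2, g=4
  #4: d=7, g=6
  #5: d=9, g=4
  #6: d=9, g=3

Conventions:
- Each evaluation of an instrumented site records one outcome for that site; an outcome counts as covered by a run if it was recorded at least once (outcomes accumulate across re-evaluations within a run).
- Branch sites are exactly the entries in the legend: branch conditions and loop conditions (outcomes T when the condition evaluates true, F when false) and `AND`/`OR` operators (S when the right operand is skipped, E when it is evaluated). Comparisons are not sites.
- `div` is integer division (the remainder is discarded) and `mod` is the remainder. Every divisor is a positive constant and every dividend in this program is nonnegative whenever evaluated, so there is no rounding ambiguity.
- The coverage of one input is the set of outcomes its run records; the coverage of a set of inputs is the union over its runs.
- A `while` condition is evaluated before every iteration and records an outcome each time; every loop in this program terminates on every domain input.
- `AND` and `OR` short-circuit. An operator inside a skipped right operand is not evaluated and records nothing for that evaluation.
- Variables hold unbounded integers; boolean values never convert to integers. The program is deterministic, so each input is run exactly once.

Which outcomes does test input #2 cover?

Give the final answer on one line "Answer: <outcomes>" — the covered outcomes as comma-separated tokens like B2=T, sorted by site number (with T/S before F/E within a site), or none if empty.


Running input #2 (d=6, g=11), event by event:
  B1->T, B1->T, B1->F, B2->T, B2->T, B2->T, B2->T, B2->F, B3->F, B6->S
  B5->T, B9->T
as a set, this run covers: B1=T, B1=F, B2=T, B2=F, B3=F, B5=T, B6=S, B9=T
Answer: B1=T, B1=F, B2=T, B2=F, B3=F, B5=T, B6=S, B9=T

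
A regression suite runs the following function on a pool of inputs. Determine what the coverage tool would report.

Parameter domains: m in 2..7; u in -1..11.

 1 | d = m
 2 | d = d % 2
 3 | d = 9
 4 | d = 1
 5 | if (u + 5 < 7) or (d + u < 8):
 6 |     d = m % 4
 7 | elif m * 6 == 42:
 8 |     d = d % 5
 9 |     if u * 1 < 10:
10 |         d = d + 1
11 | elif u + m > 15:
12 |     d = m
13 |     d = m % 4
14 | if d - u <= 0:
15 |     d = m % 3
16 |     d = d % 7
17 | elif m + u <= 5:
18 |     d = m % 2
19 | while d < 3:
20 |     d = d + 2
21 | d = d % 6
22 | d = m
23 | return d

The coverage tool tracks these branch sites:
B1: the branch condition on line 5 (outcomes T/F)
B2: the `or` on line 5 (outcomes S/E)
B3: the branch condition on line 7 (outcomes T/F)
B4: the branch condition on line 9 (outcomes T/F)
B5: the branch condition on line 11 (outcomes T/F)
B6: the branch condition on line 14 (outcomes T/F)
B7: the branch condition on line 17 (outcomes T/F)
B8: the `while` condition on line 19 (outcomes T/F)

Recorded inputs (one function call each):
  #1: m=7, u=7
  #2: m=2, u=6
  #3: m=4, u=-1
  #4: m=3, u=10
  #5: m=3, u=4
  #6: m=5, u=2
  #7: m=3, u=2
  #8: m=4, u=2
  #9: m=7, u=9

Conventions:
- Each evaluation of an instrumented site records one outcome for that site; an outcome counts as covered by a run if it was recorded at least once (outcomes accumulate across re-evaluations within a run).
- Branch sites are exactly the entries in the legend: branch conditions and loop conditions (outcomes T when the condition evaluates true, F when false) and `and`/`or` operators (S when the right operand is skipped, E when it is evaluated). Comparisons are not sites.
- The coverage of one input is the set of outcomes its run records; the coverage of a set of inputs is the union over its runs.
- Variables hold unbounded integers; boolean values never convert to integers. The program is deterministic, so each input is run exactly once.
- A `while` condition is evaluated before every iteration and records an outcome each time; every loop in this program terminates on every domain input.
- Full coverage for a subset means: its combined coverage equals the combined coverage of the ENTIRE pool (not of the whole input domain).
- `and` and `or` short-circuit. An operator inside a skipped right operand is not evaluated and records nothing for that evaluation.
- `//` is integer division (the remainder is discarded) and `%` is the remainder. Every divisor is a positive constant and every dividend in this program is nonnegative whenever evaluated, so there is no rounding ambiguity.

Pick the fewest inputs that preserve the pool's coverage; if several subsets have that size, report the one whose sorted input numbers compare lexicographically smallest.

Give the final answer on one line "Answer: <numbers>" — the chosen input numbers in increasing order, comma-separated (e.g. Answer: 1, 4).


input #1 (m=7, u=7): events B2->E, B1->F, B3->T, B4->T, B6->T, B8->T, B8->F; covers B1=F, B2=E, B3=T, B4=T, B6=T, B8=T, B8=F
input #2 (m=2, u=6): events B2->E, B1->T, B6->T, B8->T, B8->F; covers B1=T, B2=E, B6=T, B8=T, B8=F
input #3 (m=4, u=-1): events B2->S, B1->T, B6->F, B7->T, B8->T, B8->T, B8->F; covers B1=T, B2=S, B6=F, B7=T, B8=T, B8=F
input #4 (m=3, u=10): events B2->E, B1->F, B3->F, B5->F, B6->T, B8->T, B8->T, B8->F; covers B1=F, B2=E, B3=F, B5=F, B6=T, B8=T, B8=F
input #5 (m=3, u=4): events B2->E, B1->T, B6->T, B8->T, B8->T, B8->F; covers B1=T, B2=E, B6=T, B8=T, B8=F
input #6 (m=5, u=2): events B2->E, B1->T, B6->T, B8->T, B8->F; covers B1=T, B2=E, B6=T, B8=T, B8=F
input #7 (m=3, u=2): events B2->E, B1->T, B6->F, B7->T, B8->T, B8->F; covers B1=T, B2=E, B6=F, B7=T, B8=T, B8=F
input #8 (m=4, u=2): events B2->E, B1->T, B6->T, B8->T, B8->F; covers B1=T, B2=E, B6=T, B8=T, B8=F
input #9 (m=7, u=9): events B2->E, B1->F, B3->T, B4->T, B6->T, B8->T, B8->F; covers B1=F, B2=E, B3=T, B4=T, B6=T, B8=T, B8=F
pool-wide coverage (13 outcomes): B1=T, B1=F, B2=S, B2=E, B3=T, B3=F, B4=T, B5=F, B6=T, B6=F, B7=T, B8=T, B8=F
no size-1 subset reaches all 13 outcomes (best union: 7/13)
no size-2 subset reaches all 13 outcomes (best union: 11/13)
size 3: inputs {1, 3, 4} cover all 13 outcomes, and no lexicographically smaller subset of this size does
Answer: 1, 3, 4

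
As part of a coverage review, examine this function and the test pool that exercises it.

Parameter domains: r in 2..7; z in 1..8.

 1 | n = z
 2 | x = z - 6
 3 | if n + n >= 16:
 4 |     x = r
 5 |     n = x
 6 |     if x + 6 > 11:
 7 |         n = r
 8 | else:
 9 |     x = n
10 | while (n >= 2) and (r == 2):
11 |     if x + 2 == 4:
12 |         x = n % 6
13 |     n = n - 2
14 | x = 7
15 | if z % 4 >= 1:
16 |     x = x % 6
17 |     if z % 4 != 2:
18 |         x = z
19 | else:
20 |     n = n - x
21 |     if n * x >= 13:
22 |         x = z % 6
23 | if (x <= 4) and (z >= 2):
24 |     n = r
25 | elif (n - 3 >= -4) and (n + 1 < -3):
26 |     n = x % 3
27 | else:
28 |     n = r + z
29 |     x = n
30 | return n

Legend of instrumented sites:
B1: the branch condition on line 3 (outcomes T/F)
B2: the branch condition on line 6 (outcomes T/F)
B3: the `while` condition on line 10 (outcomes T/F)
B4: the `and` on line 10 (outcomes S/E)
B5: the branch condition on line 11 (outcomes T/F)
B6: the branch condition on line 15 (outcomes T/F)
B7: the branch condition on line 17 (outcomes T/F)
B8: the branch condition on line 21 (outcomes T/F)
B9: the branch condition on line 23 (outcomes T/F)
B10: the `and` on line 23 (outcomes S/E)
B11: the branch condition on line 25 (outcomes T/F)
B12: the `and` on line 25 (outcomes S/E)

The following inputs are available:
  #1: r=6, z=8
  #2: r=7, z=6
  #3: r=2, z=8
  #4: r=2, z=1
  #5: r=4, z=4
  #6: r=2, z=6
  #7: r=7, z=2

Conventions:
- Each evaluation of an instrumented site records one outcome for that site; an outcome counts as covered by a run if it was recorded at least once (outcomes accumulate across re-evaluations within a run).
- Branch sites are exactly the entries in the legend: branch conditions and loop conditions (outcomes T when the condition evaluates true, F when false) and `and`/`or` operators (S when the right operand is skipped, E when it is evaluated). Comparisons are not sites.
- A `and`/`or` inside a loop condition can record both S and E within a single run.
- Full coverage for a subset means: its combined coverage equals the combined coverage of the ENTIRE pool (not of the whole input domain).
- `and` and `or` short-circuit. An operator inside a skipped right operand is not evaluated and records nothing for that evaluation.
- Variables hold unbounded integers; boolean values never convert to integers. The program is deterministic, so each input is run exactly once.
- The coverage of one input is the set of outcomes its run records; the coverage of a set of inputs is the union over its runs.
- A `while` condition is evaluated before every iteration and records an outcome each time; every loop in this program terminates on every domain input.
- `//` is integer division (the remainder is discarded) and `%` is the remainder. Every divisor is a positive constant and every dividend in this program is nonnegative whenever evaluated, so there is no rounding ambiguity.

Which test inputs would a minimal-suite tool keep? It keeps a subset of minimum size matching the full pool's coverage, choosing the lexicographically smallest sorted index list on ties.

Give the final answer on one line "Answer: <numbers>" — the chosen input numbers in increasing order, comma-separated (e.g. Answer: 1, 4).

test 1 (r=6, z=8) fires B1->T, B2->T, B4->E, B3->F, B6->F, B8->F, B10->S, B9->F, B12->E, B11->F; hits B1=T, B2=T, B3=F, B4=E, B6=F, B8=F, B9=F, B10=S, B11=F, B12=E
test 2 (r=7, z=6) fires B1->F, B4->E, B3->F, B6->T, B7->F, B10->E, B9->T; hits B1=F, B3=F, B4=E, B6=T, B7=F, B9=T, B10=E
test 3 (r=2, z=8) fires B1->T, B2->F, B4->E, B3->T, B5->T, B4->S, B3->F, B6->F, B8->F, B10->S, B9->F, B12->S, B11->F; hits B1=T, B2=F, B3=T, B3=F, B4=S, B4=E, B5=T, B6=F, B8=F, B9=F, B10=S, B11=F, B12=S
test 4 (r=2, z=1) fires B1->F, B4->S, B3->F, B6->T, B7->T, B10->E, B9->F, B12->E, B11->F; hits B1=F, B3=F, B4=S, B6=T, B7=T, B9=F, B10=E, B11=F, B12=E
test 5 (r=4, z=4) fires B1->F, B4->E, B3->F, B6->F, B8->F, B10->S, B9->F, B12->S, B11->F; hits B1=F, B3=F, B4=E, B6=F, B8=F, B9=F, B10=S, B11=F, B12=S
test 6 (r=2, z=6) fires B1->F, B4->E, B3->T, B5->F, B4->E, B3->T, B5->F, B4->E, B3->T, B5->F, B4->S, B3->F, B6->T, B7->F, ...; hits B1=F, B3=T, B3=F, B4=S, B4=E, B5=F, B6=T, B7=F, B9=T, B10=E
test 7 (r=7, z=2) fires B1->F, B4->E, B3->F, B6->T, B7->F, B10->E, B9->T; hits B1=F, B3=F, B4=E, B6=T, B7=F, B9=T, B10=E
the full pool covers 22 outcomes: B1=T, B1=F, B2=T, B2=F, B3=T, B3=F, B4=S, B4=E, B5=T, B5=F, B6=T, B6=F, B7=T, B7=F, B8=F, B9=T, B9=F, B10=S, B10=E, B11=F, B12=S, B12=E
every size-1 subset falls short of the 22 outcomes (best: 13/22)
every size-2 subset falls short of the 22 outcomes (best: 19/22)
every size-3 subset falls short of the 22 outcomes (best: 21/22)
the canonical winner is {1, 3, 4, 6}: size 4, full 22-outcome coverage, earliest index list among size-4 covers

Answer: 1, 3, 4, 6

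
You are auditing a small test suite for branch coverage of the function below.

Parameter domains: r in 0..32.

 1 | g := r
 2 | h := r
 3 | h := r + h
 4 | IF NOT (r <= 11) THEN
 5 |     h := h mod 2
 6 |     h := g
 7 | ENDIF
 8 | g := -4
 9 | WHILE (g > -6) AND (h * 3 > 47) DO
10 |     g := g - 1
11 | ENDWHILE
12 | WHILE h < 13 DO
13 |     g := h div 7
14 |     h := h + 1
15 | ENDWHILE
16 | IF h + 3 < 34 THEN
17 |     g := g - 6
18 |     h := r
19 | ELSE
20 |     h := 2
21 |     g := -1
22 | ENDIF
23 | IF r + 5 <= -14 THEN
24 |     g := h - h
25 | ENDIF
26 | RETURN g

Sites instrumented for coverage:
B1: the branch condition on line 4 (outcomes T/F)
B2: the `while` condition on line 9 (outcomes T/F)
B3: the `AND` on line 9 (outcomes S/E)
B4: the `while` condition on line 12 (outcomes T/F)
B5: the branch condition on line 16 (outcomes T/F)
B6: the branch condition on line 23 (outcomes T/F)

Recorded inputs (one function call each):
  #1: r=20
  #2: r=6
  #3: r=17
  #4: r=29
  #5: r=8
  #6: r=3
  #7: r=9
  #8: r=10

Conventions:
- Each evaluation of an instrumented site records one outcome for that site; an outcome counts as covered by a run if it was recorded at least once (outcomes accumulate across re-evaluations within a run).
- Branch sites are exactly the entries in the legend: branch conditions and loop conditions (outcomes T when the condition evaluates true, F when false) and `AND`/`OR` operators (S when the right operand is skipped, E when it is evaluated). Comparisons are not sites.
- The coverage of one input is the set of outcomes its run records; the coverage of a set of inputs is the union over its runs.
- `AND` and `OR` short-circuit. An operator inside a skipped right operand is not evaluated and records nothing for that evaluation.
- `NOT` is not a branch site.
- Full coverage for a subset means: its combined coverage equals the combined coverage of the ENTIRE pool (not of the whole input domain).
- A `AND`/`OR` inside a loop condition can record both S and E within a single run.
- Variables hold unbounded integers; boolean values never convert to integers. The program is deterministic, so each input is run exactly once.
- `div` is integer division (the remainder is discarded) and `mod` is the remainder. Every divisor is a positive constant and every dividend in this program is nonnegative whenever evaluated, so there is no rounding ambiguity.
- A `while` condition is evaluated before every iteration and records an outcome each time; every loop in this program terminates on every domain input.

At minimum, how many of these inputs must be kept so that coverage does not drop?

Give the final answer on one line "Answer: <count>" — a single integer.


#1 (r=20) -> covered: B1=T, B2=T, B2=F, B3=S, B3=E, B4=F, B5=T, B6=F
#2 (r=6) -> covered: B1=F, B2=F, B3=E, B4=T, B4=F, B5=T, B6=F
#3 (r=17) -> covered: B1=T, B2=T, B2=F, B3=S, B3=E, B4=F, B5=T, B6=F
#4 (r=29) -> covered: B1=T, B2=T, B2=F, B3=S, B3=E, B4=F, B5=T, B6=F
#5 (r=8) -> covered: B1=F, B2=T, B2=F, B3=S, B3=E, B4=F, B5=T, B6=F
#6 (r=3) -> covered: B1=F, B2=F, B3=E, B4=T, B4=F, B5=T, B6=F
#7 (r=9) -> covered: B1=F, B2=T, B2=F, B3=S, B3=E, B4=F, B5=T, B6=F
#8 (r=10) -> covered: B1=F, B2=T, B2=F, B3=S, B3=E, B4=F, B5=T, B6=F
the full pool covers 10 outcomes: B1=T, B1=F, B2=T, B2=F, B3=S, B3=E, B4=T, B4=F, B5=T, B6=F
checked all size-1 subsets: none covers 10 outcomes (max 8/10)
size 2: inputs {1, 2} cover all 10 outcomes, and no lexicographically smaller subset of this size does
Answer: 2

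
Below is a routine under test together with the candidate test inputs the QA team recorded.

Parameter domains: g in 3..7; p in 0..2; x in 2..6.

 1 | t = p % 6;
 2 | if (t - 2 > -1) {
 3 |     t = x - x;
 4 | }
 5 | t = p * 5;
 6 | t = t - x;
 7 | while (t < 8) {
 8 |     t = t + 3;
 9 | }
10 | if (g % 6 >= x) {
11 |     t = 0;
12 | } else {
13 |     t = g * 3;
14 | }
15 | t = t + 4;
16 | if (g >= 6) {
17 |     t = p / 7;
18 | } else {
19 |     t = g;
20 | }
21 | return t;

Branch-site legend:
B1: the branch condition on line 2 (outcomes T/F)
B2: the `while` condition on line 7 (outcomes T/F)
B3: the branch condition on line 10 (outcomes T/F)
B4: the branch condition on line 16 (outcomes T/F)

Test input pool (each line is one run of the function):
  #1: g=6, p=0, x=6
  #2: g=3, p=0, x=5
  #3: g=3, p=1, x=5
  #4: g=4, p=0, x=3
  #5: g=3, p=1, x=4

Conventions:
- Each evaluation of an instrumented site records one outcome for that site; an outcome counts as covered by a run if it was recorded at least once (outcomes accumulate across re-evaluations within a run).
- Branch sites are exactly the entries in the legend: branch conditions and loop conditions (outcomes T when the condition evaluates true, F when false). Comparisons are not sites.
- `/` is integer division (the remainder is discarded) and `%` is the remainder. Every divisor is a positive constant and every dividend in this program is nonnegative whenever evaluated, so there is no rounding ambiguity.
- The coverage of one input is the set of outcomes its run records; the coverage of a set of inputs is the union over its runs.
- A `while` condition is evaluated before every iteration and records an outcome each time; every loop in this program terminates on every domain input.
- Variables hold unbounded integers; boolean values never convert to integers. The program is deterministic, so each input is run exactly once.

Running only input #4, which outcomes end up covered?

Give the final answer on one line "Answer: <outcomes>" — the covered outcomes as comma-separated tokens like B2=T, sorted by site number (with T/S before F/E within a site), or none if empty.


Tracing the run of input #4 (g=4, p=0, x=3):
  B1->F, B2->T, B2->T, B2->T, B2->T, B2->F, B3->T, B4->F
as a set, this run covers: B1=F, B2=T, B2=F, B3=T, B4=F
Answer: B1=F, B2=T, B2=F, B3=T, B4=F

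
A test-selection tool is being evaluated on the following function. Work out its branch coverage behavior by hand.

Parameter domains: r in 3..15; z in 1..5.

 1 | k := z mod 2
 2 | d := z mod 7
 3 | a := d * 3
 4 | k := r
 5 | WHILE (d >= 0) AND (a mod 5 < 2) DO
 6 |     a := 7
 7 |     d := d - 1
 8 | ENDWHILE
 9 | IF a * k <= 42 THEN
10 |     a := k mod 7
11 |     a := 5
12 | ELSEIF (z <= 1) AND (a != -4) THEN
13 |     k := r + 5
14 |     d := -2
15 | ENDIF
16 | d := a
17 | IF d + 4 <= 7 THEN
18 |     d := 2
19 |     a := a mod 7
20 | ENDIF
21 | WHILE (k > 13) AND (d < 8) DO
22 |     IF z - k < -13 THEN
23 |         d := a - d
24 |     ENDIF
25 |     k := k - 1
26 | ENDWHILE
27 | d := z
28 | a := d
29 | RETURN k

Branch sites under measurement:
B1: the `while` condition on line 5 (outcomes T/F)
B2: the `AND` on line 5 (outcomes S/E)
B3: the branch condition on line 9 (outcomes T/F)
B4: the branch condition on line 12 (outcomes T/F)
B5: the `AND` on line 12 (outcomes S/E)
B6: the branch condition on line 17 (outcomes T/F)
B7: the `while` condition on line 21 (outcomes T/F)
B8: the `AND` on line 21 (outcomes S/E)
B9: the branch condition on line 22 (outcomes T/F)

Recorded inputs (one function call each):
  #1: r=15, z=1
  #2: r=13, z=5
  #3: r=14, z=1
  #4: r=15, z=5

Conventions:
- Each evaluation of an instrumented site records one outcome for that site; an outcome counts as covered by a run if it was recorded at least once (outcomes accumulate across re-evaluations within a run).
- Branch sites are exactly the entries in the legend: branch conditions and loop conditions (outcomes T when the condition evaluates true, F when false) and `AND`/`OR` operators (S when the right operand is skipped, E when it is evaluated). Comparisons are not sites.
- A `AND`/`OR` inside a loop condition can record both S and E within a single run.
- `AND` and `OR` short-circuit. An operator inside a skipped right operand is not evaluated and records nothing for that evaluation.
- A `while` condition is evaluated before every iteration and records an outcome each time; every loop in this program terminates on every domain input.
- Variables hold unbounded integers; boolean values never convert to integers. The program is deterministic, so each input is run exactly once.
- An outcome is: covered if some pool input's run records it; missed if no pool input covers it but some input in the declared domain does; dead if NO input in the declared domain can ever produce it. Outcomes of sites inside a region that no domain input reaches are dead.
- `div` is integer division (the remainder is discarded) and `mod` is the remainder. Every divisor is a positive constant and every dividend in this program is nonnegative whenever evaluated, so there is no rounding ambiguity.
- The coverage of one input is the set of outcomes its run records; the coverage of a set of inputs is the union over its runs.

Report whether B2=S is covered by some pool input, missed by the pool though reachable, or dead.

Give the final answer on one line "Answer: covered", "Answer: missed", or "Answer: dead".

no pool input records B2=S
checking all 65 inputs in the declared domain: B2=S is never recorded -> dead

Answer: dead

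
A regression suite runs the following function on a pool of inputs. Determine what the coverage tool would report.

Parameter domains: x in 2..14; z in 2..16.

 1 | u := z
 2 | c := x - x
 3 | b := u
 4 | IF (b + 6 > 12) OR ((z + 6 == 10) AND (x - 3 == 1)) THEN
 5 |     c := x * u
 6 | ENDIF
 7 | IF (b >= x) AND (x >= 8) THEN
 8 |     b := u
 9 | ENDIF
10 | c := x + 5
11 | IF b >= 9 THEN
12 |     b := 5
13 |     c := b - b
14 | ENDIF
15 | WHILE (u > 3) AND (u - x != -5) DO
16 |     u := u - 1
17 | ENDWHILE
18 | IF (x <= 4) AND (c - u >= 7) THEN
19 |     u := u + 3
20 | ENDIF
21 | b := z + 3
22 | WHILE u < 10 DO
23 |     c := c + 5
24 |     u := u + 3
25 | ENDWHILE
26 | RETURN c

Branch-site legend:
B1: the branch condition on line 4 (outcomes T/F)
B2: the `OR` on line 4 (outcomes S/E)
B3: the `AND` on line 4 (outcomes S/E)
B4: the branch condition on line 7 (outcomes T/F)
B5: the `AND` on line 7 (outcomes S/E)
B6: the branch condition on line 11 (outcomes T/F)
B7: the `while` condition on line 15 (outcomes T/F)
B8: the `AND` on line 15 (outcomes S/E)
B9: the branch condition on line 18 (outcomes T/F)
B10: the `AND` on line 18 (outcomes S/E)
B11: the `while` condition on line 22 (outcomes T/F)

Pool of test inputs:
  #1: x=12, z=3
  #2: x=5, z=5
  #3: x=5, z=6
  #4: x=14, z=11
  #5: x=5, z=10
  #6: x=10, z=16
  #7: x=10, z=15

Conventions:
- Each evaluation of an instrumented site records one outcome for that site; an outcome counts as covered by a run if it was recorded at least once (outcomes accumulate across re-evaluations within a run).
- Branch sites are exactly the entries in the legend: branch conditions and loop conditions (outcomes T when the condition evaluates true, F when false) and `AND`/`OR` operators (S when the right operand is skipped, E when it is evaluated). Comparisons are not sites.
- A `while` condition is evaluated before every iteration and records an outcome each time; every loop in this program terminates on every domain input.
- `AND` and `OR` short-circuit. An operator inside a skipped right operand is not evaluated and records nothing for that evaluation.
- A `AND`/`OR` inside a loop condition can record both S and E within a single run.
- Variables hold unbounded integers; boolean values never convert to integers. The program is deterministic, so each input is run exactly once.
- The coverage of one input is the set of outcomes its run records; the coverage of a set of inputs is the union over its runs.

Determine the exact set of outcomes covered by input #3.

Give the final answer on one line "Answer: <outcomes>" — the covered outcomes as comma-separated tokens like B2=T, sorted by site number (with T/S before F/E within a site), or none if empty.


Tracing the run of input #3 (x=5, z=6):
  B2->E, B3->S, B1->F, B5->E, B4->F, B6->F, B8->E, B7->T, B8->E, B7->T
  B8->E, B7->T, B8->S, B7->F, B10->S, B9->F, B11->T, B11->T, B11->T, B11->F
distinct outcomes covered: B1=F, B2=E, B3=S, B4=F, B5=E, B6=F, B7=T, B7=F, B8=S, B8=E, B9=F, B10=S, B11=T, B11=F
Answer: B1=F, B2=E, B3=S, B4=F, B5=E, B6=F, B7=T, B7=F, B8=S, B8=E, B9=F, B10=S, B11=T, B11=F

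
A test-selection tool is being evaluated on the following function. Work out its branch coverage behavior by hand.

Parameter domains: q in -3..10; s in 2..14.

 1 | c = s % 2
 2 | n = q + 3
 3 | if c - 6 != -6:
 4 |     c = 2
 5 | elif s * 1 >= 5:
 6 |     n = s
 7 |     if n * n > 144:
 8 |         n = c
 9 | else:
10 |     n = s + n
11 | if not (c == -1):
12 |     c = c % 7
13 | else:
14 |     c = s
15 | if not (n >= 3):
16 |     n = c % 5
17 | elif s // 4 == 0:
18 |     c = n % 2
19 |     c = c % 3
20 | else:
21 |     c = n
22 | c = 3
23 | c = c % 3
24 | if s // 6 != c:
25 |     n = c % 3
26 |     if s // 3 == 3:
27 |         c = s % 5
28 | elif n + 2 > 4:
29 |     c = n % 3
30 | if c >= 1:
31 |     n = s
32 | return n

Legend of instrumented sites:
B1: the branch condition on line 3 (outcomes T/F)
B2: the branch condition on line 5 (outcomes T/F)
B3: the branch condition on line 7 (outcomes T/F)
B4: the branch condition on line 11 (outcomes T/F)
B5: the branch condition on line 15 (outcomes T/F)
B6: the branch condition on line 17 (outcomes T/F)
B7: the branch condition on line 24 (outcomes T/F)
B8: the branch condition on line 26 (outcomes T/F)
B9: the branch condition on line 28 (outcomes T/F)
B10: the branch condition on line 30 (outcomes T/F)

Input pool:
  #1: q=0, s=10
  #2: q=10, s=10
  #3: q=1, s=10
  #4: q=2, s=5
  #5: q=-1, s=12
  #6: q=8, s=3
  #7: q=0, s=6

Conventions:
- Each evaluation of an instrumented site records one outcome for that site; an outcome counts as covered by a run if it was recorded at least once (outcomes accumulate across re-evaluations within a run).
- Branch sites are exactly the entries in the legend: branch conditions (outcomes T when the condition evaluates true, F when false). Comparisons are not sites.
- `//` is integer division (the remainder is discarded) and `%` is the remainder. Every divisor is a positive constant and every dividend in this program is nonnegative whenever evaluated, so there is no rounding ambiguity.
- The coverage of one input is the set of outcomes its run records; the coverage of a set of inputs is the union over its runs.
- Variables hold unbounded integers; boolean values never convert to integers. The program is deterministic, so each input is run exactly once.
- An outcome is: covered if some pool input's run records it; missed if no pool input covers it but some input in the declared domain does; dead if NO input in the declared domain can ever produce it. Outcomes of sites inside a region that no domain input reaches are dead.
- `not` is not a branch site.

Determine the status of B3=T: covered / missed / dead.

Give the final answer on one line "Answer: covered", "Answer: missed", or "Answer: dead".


no pool input records B3=T
but domain input (q=-3, s=14) does record it -> reachable, so missed
Answer: missed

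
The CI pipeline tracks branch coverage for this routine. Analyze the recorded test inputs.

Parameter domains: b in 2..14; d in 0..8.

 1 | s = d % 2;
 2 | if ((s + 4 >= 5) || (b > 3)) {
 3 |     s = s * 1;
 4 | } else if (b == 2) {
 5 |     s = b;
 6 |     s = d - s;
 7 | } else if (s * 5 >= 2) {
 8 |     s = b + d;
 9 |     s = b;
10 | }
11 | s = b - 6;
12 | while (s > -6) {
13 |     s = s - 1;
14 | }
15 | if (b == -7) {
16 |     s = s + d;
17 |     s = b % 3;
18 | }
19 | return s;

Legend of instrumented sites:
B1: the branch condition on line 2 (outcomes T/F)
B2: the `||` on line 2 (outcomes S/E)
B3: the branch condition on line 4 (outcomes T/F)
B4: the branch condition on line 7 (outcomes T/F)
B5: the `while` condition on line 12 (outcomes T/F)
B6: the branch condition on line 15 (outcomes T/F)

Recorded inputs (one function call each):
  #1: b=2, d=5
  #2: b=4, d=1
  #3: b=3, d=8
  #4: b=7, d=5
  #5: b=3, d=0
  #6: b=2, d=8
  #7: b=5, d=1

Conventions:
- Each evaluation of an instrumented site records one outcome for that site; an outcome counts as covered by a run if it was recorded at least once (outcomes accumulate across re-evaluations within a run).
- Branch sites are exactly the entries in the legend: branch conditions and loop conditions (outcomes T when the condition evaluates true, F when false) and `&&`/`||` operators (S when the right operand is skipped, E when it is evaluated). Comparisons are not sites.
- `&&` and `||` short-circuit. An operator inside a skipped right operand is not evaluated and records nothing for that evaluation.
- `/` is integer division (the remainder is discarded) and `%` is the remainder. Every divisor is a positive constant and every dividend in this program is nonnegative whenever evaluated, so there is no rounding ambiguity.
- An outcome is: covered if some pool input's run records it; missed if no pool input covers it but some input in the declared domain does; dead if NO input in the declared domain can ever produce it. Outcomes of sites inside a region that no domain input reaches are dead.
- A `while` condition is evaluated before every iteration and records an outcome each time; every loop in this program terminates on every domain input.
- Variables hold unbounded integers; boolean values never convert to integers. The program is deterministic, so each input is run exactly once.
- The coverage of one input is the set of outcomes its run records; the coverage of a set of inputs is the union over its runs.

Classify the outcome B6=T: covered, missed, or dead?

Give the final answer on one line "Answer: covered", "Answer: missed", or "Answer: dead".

no pool input records B6=T
checking all 117 inputs in the declared domain: B6=T is never recorded -> dead

Answer: dead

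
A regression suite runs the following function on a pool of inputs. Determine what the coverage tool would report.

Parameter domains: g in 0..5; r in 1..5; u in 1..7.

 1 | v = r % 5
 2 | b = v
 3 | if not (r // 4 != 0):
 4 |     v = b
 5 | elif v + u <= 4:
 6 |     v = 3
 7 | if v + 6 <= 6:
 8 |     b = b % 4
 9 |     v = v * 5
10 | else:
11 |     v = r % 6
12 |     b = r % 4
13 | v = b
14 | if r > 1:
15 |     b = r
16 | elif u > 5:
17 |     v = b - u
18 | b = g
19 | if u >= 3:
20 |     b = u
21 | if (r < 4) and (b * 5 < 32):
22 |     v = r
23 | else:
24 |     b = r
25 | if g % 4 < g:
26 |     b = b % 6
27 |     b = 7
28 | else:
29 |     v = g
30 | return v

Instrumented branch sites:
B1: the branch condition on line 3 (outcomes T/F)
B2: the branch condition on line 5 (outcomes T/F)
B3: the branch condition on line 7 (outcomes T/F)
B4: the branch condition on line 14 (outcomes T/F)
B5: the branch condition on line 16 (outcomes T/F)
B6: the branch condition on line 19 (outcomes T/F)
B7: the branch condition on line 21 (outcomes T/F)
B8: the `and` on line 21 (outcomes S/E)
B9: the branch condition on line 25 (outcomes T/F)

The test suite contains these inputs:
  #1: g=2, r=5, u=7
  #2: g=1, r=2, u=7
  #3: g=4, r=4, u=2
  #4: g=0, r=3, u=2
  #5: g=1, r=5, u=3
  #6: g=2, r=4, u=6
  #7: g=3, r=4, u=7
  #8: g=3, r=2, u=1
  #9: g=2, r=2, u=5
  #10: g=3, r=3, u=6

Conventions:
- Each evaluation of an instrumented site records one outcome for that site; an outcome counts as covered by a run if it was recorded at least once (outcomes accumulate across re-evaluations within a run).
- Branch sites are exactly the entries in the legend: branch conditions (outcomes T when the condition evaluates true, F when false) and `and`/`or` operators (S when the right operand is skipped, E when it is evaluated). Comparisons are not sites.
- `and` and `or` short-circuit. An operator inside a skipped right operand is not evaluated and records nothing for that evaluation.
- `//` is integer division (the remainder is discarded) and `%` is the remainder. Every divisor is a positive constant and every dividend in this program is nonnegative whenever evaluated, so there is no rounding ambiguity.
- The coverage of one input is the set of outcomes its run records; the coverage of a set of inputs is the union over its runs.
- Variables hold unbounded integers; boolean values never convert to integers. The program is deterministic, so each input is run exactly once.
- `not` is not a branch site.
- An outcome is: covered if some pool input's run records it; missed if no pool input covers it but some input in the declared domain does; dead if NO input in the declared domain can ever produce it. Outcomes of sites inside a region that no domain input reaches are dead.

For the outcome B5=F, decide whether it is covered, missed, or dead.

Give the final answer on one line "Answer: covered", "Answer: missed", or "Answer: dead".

no pool input records B5=F
but domain input (g=0, r=1, u=1) does record it -> reachable, so missed

Answer: missed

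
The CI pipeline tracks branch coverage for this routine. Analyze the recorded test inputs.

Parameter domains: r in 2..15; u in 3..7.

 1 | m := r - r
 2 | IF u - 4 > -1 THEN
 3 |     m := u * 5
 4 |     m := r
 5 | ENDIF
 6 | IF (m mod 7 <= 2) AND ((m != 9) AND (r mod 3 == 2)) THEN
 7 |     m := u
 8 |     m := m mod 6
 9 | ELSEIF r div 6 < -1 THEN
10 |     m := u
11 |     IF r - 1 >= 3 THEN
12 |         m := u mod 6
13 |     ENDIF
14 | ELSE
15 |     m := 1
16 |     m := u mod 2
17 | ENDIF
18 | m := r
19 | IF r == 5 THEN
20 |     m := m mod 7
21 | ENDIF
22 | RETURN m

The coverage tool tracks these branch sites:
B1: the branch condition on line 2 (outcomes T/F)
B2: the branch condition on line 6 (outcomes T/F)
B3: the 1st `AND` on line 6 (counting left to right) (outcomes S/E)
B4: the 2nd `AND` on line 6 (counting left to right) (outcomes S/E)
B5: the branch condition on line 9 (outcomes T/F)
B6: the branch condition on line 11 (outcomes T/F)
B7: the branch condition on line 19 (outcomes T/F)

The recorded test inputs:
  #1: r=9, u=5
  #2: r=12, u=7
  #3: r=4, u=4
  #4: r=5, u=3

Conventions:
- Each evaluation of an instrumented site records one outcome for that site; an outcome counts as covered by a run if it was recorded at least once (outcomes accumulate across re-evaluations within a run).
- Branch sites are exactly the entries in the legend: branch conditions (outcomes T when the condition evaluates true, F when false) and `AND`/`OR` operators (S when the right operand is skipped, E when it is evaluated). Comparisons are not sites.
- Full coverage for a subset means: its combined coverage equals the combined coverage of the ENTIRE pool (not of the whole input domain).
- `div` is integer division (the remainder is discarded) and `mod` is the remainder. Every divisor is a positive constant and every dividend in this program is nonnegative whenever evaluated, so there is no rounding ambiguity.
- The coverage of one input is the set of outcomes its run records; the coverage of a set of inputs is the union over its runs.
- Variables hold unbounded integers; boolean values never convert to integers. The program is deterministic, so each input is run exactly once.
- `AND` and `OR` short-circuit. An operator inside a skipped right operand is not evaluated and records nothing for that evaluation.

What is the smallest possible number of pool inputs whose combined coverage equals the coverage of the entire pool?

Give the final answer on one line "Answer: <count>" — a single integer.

input #1 (r=9, u=5): events B1->T, B3->E, B4->S, B2->F, B5->F, B7->F; covers B1=T, B2=F, B3=E, B4=S, B5=F, B7=F
input #2 (r=12, u=7): events B1->T, B3->S, B2->F, B5->F, B7->F; covers B1=T, B2=F, B3=S, B5=F, B7=F
input #3 (r=4, u=4): events B1->T, B3->S, B2->F, B5->F, B7->F; covers B1=T, B2=F, B3=S, B5=F, B7=F
input #4 (r=5, u=3): events B1->F, B3->E, B4->E, B2->T, B7->T; covers B1=F, B2=T, B3=E, B4=E, B7=T
union over all inputs: B1=T, B1=F, B2=T, B2=F, B3=S, B3=E, B4=S, B4=E, B5=F, B7=T, B7=F (11 outcomes)
every size-1 subset falls short of the 11 outcomes (best: 6/11)
every size-2 subset falls short of the 11 outcomes (best: 10/11)
the canonical winner is {1, 2, 4}: size 3, full 11-outcome coverage, earliest index list among size-3 covers

Answer: 3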